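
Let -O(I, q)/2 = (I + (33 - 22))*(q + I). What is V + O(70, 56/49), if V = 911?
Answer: -74299/7 ≈ -10614.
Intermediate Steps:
O(I, q) = -2*(11 + I)*(I + q) (O(I, q) = -2*(I + (33 - 22))*(q + I) = -2*(I + 11)*(I + q) = -2*(11 + I)*(I + q))
V + O(70, 56/49) = 911 + (-22*70 - 1232/49 - 2*70² - 2*70*56/49) = 911 + (-1540 - 1232/49 - 2*4900 - 2*70*56*(1/49)) = 911 + (-1540 - 22*8/7 - 9800 - 2*70*8/7) = 911 + (-1540 - 176/7 - 9800 - 160) = 911 - 80676/7 = -74299/7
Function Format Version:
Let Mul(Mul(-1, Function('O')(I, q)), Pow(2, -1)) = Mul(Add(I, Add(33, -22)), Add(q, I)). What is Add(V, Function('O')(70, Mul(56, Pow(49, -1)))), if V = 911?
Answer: Rational(-74299, 7) ≈ -10614.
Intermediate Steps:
Function('O')(I, q) = Mul(-2, Add(11, I), Add(I, q)) (Function('O')(I, q) = Mul(-2, Mul(Add(I, Add(33, -22)), Add(q, I))) = Mul(-2, Mul(Add(I, 11), Add(I, q))) = Mul(-2, Mul(Add(11, I), Add(I, q))) = Mul(-2, Add(11, I), Add(I, q)))
Add(V, Function('O')(70, Mul(56, Pow(49, -1)))) = Add(911, Add(Mul(-22, 70), Mul(-22, Mul(56, Pow(49, -1))), Mul(-2, Pow(70, 2)), Mul(-2, 70, Mul(56, Pow(49, -1))))) = Add(911, Add(-1540, Mul(-22, Mul(56, Rational(1, 49))), Mul(-2, 4900), Mul(-2, 70, Mul(56, Rational(1, 49))))) = Add(911, Add(-1540, Mul(-22, Rational(8, 7)), -9800, Mul(-2, 70, Rational(8, 7)))) = Add(911, Add(-1540, Rational(-176, 7), -9800, -160)) = Add(911, Rational(-80676, 7)) = Rational(-74299, 7)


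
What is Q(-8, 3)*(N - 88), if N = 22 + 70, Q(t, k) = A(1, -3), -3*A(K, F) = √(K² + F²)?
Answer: -4*√10/3 ≈ -4.2164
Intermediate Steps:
A(K, F) = -√(F² + K²)/3 (A(K, F) = -√(K² + F²)/3 = -√(F² + K²)/3)
Q(t, k) = -√10/3 (Q(t, k) = -√((-3)² + 1²)/3 = -√(9 + 1)/3 = -√10/3)
N = 92
Q(-8, 3)*(N - 88) = (-√10/3)*(92 - 88) = -√10/3*4 = -4*√10/3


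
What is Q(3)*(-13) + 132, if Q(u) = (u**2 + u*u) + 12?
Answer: -258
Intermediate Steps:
Q(u) = 12 + 2*u**2 (Q(u) = (u**2 + u**2) + 12 = 2*u**2 + 12 = 12 + 2*u**2)
Q(3)*(-13) + 132 = (12 + 2*3**2)*(-13) + 132 = (12 + 2*9)*(-13) + 132 = (12 + 18)*(-13) + 132 = 30*(-13) + 132 = -390 + 132 = -258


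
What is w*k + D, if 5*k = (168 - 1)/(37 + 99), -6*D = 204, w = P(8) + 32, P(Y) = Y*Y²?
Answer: 498/5 ≈ 99.600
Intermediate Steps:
P(Y) = Y³
w = 544 (w = 8³ + 32 = 512 + 32 = 544)
D = -34 (D = -⅙*204 = -34)
k = 167/680 (k = ((168 - 1)/(37 + 99))/5 = (167/136)/5 = (167*(1/136))/5 = (⅕)*(167/136) = 167/680 ≈ 0.24559)
w*k + D = 544*(167/680) - 34 = 668/5 - 34 = 498/5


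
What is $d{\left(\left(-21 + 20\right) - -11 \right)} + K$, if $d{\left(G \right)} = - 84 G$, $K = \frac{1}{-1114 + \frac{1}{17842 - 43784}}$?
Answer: $- \frac{24275512702}{28899389} \approx -840.0$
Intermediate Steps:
$K = - \frac{25942}{28899389}$ ($K = \frac{1}{-1114 + \frac{1}{-25942}} = \frac{1}{-1114 - \frac{1}{25942}} = \frac{1}{- \frac{28899389}{25942}} = - \frac{25942}{28899389} \approx -0.00089767$)
$d{\left(\left(-21 + 20\right) - -11 \right)} + K = - 84 \left(\left(-21 + 20\right) - -11\right) - \frac{25942}{28899389} = - 84 \left(-1 + \left(-5 + 16\right)\right) - \frac{25942}{28899389} = - 84 \left(-1 + 11\right) - \frac{25942}{28899389} = \left(-84\right) 10 - \frac{25942}{28899389} = -840 - \frac{25942}{28899389} = - \frac{24275512702}{28899389}$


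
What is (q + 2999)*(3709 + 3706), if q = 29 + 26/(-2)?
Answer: 22356225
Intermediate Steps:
q = 16 (q = 29 + 26*(-½) = 29 - 13 = 16)
(q + 2999)*(3709 + 3706) = (16 + 2999)*(3709 + 3706) = 3015*7415 = 22356225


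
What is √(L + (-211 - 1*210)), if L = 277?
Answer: 12*I ≈ 12.0*I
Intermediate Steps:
√(L + (-211 - 1*210)) = √(277 + (-211 - 1*210)) = √(277 + (-211 - 210)) = √(277 - 421) = √(-144) = 12*I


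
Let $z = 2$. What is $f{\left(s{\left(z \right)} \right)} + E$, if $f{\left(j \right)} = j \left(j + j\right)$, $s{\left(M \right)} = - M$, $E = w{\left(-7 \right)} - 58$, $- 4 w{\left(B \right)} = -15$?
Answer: $- \frac{185}{4} \approx -46.25$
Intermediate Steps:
$w{\left(B \right)} = \frac{15}{4}$ ($w{\left(B \right)} = \left(- \frac{1}{4}\right) \left(-15\right) = \frac{15}{4}$)
$E = - \frac{217}{4}$ ($E = \frac{15}{4} - 58 = - \frac{217}{4} \approx -54.25$)
$f{\left(j \right)} = 2 j^{2}$ ($f{\left(j \right)} = j 2 j = 2 j^{2}$)
$f{\left(s{\left(z \right)} \right)} + E = 2 \left(\left(-1\right) 2\right)^{2} - \frac{217}{4} = 2 \left(-2\right)^{2} - \frac{217}{4} = 2 \cdot 4 - \frac{217}{4} = 8 - \frac{217}{4} = - \frac{185}{4}$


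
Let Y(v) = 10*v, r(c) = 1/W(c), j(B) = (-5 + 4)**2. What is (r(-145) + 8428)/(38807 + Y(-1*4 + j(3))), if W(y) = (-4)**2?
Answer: 134849/620432 ≈ 0.21735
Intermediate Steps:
j(B) = 1 (j(B) = (-1)**2 = 1)
W(y) = 16
r(c) = 1/16
(r(-145) + 8428)/(38807 + Y(-1*4 + j(3))) = (1/16 + 8428)/(38807 + 10*(-1*4 + 1)) = 134849/(16*(38807 + 10*(-4 + 1))) = 134849/(16*(38807 + 10*(-3))) = 134849/(16*(38807 - 30)) = (134849/16)/38777 = (134849/16)*(1/38777) = 134849/620432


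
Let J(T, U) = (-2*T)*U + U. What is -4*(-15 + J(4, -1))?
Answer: 32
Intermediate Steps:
J(T, U) = U - 2*T*U (J(T, U) = -2*T*U + U = U - 2*T*U)
-4*(-15 + J(4, -1)) = -4*(-15 - (1 - 2*4)) = -4*(-15 - (1 - 8)) = -4*(-15 - 1*(-7)) = -4*(-15 + 7) = -4*(-8) = 32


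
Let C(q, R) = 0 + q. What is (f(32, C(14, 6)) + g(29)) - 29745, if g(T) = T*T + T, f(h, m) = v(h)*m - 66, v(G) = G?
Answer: -28493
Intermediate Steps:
C(q, R) = q
f(h, m) = -66 + h*m (f(h, m) = h*m - 66 = -66 + h*m)
g(T) = T + T² (g(T) = T² + T = T + T²)
(f(32, C(14, 6)) + g(29)) - 29745 = ((-66 + 32*14) + 29*(1 + 29)) - 29745 = ((-66 + 448) + 29*30) - 29745 = (382 + 870) - 29745 = 1252 - 29745 = -28493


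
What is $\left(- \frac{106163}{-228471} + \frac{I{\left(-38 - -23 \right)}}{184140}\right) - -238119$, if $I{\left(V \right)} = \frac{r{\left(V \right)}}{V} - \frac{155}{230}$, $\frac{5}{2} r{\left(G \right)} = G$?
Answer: $\frac{85337161023210101}{358379610600} \approx 2.3812 \cdot 10^{5}$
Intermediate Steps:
$r{\left(G \right)} = \frac{2 G}{5}$
$I{\left(V \right)} = - \frac{63}{230}$ ($I{\left(V \right)} = \frac{\frac{2}{5} V}{V} - \frac{155}{230} = \frac{2}{5} - \frac{31}{46} = - \frac{63}{230}$)
$\left(- \frac{106163}{-228471} + \frac{I{\left(-38 - -23 \right)}}{184140}\right) - -238119 = \left(- \frac{106163}{-228471} - \frac{63}{230 \cdot 184140}\right) - -238119 = \left(\left(-106163\right) \left(- \frac{1}{228471}\right) - \frac{7}{4705800}\right) + 238119 = \left(\frac{106163}{228471} - \frac{7}{4705800}\right) + 238119 = \frac{166526748701}{358379610600} + 238119 = \frac{85337161023210101}{358379610600}$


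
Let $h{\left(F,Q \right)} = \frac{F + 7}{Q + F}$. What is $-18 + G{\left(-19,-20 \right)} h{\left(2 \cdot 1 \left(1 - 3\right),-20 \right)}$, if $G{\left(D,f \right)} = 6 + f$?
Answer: $- \frac{65}{4} \approx -16.25$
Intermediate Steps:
$h{\left(F,Q \right)} = \frac{7 + F}{F + Q}$
$-18 + G{\left(-19,-20 \right)} h{\left(2 \cdot 1 \left(1 - 3\right),-20 \right)} = -18 + \left(6 - 20\right) \frac{7 + 2 \cdot 1 \left(1 - 3\right)}{2 \cdot 1 \left(1 - 3\right) - 20} = -18 - 14 \frac{7 + 2 \left(-2\right)}{2 \left(-2\right) - 20} = -18 - 14 \frac{7 - 4}{-4 - 20} = -18 - 14 \frac{1}{-24} \cdot 3 = -18 - 14 \left(\left(- \frac{1}{24}\right) 3\right) = -18 - - \frac{7}{4} = -18 + \frac{7}{4} = - \frac{65}{4}$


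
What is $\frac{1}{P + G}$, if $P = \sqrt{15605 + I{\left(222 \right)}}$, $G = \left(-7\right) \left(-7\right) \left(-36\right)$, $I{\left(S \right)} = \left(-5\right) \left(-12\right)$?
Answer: $- \frac{1764}{3096031} - \frac{\sqrt{15665}}{3096031} \approx -0.00061019$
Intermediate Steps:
$I{\left(S \right)} = 60$
$G = -1764$ ($G = 49 \left(-36\right) = -1764$)
$P = \sqrt{15665}$ ($P = \sqrt{15605 + 60} = \sqrt{15665} \approx 125.16$)
$\frac{1}{P + G} = \frac{1}{\sqrt{15665} - 1764} = \frac{1}{-1764 + \sqrt{15665}}$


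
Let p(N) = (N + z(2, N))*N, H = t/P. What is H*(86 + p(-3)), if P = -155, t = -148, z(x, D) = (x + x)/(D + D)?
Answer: 14356/155 ≈ 92.619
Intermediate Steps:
z(x, D) = x/D (z(x, D) = (2*x)/((2*D)) = (2*x)*(1/(2*D)) = x/D)
H = 148/155 (H = -148/(-155) = -148*(-1/155) = 148/155 ≈ 0.95484)
p(N) = N*(N + 2/N) (p(N) = (N + 2/N)*N = N*(N + 2/N))
H*(86 + p(-3)) = 148*(86 + (2 + (-3)²))/155 = 148*(86 + (2 + 9))/155 = 148*(86 + 11)/155 = (148/155)*97 = 14356/155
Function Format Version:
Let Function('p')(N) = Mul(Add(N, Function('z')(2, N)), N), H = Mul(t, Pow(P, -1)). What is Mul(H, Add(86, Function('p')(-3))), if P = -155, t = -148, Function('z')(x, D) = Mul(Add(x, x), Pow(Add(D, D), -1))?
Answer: Rational(14356, 155) ≈ 92.619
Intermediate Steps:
Function('z')(x, D) = Mul(x, Pow(D, -1)) (Function('z')(x, D) = Mul(Mul(2, x), Pow(Mul(2, D), -1)) = Mul(Mul(2, x), Mul(Rational(1, 2), Pow(D, -1))) = Mul(x, Pow(D, -1)))
H = Rational(148, 155) (H = Mul(-148, Pow(-155, -1)) = Mul(-148, Rational(-1, 155)) = Rational(148, 155) ≈ 0.95484)
Function('p')(N) = Mul(N, Add(N, Mul(2, Pow(N, -1)))) (Function('p')(N) = Mul(Add(N, Mul(2, Pow(N, -1))), N) = Mul(N, Add(N, Mul(2, Pow(N, -1)))))
Mul(H, Add(86, Function('p')(-3))) = Mul(Rational(148, 155), Add(86, Add(2, Pow(-3, 2)))) = Mul(Rational(148, 155), Add(86, Add(2, 9))) = Mul(Rational(148, 155), Add(86, 11)) = Mul(Rational(148, 155), 97) = Rational(14356, 155)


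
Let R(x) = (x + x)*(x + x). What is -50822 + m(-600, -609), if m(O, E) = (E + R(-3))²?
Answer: 277507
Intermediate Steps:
R(x) = 4*x² (R(x) = (2*x)*(2*x) = 4*x²)
m(O, E) = (36 + E)² (m(O, E) = (E + 4*(-3)²)² = (E + 4*9)² = (E + 36)² = (36 + E)²)
-50822 + m(-600, -609) = -50822 + (36 - 609)² = -50822 + (-573)² = -50822 + 328329 = 277507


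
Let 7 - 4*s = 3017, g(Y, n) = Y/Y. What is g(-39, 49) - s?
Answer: 1507/2 ≈ 753.50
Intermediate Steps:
g(Y, n) = 1
s = -1505/2 (s = 7/4 - 1/4*3017 = 7/4 - 3017/4 = -1505/2 ≈ -752.50)
g(-39, 49) - s = 1 - 1*(-1505/2) = 1 + 1505/2 = 1507/2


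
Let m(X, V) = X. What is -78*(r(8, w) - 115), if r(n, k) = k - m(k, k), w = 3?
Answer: 8970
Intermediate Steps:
r(n, k) = 0 (r(n, k) = k - k = 0)
-78*(r(8, w) - 115) = -78*(0 - 115) = -78*(-115) = 8970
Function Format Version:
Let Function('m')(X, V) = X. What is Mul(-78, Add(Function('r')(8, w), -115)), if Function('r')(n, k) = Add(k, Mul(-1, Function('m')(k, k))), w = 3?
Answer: 8970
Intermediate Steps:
Function('r')(n, k) = 0 (Function('r')(n, k) = Add(k, Mul(-1, k)) = 0)
Mul(-78, Add(Function('r')(8, w), -115)) = Mul(-78, Add(0, -115)) = Mul(-78, -115) = 8970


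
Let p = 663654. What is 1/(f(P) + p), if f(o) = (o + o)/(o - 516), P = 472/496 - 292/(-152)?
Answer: 12593/8357394681 ≈ 1.5068e-6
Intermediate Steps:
P = 1692/589 (P = 472*(1/496) - 292*(-1/152) = 59/62 + 73/38 = 1692/589 ≈ 2.8727)
f(o) = 2*o/(-516 + o) (f(o) = (2*o)/(-516 + o) = 2*o/(-516 + o))
1/(f(P) + p) = 1/(2*(1692/589)/(-516 + 1692/589) + 663654) = 1/(2*(1692/589)/(-302232/589) + 663654) = 1/(2*(1692/589)*(-589/302232) + 663654) = 1/(-141/12593 + 663654) = 1/(8357394681/12593) = 12593/8357394681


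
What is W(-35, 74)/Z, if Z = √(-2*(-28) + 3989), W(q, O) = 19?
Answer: 19*√4045/4045 ≈ 0.29874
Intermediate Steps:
Z = √4045 (Z = √(56 + 3989) = √4045 ≈ 63.600)
W(-35, 74)/Z = 19/(√4045) = 19*(√4045/4045) = 19*√4045/4045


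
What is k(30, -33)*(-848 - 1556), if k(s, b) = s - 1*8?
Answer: -52888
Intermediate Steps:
k(s, b) = -8 + s (k(s, b) = s - 8 = -8 + s)
k(30, -33)*(-848 - 1556) = (-8 + 30)*(-848 - 1556) = 22*(-2404) = -52888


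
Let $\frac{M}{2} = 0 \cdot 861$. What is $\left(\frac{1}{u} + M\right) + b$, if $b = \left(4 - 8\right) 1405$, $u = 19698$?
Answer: $- \frac{110702759}{19698} \approx -5620.0$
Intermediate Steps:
$M = 0$ ($M = 2 \cdot 0 \cdot 861 = 2 \cdot 0 = 0$)
$b = -5620$ ($b = \left(-4\right) 1405 = -5620$)
$\left(\frac{1}{u} + M\right) + b = \left(\frac{1}{19698} + 0\right) - 5620 = \frac{1}{19698} - 5620 = - \frac{110702759}{19698}$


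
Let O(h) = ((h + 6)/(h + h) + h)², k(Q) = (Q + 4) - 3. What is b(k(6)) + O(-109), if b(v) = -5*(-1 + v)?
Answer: 558322561/47524 ≈ 11748.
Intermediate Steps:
k(Q) = 1 + Q (k(Q) = (4 + Q) - 3 = 1 + Q)
b(v) = 5 - 5*v
O(h) = (h + (6 + h)/(2*h))² (O(h) = ((6 + h)/((2*h)) + h)² = ((6 + h)*(1/(2*h)) + h)² = ((6 + h)/(2*h) + h)² = (h + (6 + h)/(2*h))²)
b(k(6)) + O(-109) = (5 - 5*(1 + 6)) + (¼)*(6 - 109 + 2*(-109)²)²/(-109)² = (5 - 5*7) + (¼)*(1/11881)*(6 - 109 + 2*11881)² = (5 - 35) + (¼)*(1/11881)*(6 - 109 + 23762)² = -30 + (¼)*(1/11881)*23659² = -30 + (¼)*(1/11881)*559748281 = -30 + 559748281/47524 = 558322561/47524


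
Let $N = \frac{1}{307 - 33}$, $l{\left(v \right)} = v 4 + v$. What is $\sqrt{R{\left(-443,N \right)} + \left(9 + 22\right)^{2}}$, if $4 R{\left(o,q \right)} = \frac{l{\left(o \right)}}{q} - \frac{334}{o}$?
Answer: $\frac{26 i \sqrt{43768843}}{443} \approx 388.29 i$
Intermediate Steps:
$l{\left(v \right)} = 5 v$ ($l{\left(v \right)} = 4 v + v = 5 v$)
$N = \frac{1}{274} \approx 0.0036496$
$R{\left(o,q \right)} = - \frac{167}{2 o} + \frac{5 o}{4 q}$ ($R{\left(o,q \right)} = \frac{\frac{5 o}{q} - \frac{334}{o}}{4} = \frac{- \frac{334}{o} + \frac{5 o}{q}}{4} = - \frac{167}{2 o} + \frac{5 o}{4 q}$)
$\sqrt{R{\left(-443,N \right)} + \left(9 + 22\right)^{2}} = \sqrt{\left(- \frac{167}{2 \left(-443\right)} + \frac{5}{4} \left(-443\right) \frac{1}{\frac{1}{274}}\right) + \left(9 + 22\right)^{2}} = \sqrt{\left(\left(- \frac{167}{2}\right) \left(- \frac{1}{443}\right) + \frac{5}{4} \left(-443\right) 274\right) + 31^{2}} = \sqrt{\left(\frac{167}{886} - \frac{303455}{2}\right) + 961} = \sqrt{- \frac{67215199}{443} + 961} = \sqrt{- \frac{66789476}{443}} = \frac{26 i \sqrt{43768843}}{443}$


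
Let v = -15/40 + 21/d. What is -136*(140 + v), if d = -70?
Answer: -94741/5 ≈ -18948.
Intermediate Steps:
v = -27/40 (v = -15/40 + 21/(-70) = -15*1/40 + 21*(-1/70) = -3/8 - 3/10 = -27/40 ≈ -0.67500)
-136*(140 + v) = -136*(140 - 27/40) = -136*5573/40 = -94741/5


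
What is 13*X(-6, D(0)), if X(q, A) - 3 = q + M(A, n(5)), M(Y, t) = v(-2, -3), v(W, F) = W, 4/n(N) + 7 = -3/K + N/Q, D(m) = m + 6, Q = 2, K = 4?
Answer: -65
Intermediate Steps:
D(m) = 6 + m
n(N) = 4/(-31/4 + N/2) (n(N) = 4/(-7 + (-3/4 + N/2)) = 4/(-7 + (-3*¼ + N*(½))) = 4/(-7 + (-¾ + N/2)) = 4/(-31/4 + N/2))
M(Y, t) = -2
X(q, A) = 1 + q (X(q, A) = 3 + (q - 2) = 3 + (-2 + q) = 1 + q)
13*X(-6, D(0)) = 13*(1 - 6) = 13*(-5) = -65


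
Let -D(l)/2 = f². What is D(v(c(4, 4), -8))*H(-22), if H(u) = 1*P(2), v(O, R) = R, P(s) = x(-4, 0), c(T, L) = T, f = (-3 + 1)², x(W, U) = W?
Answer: 128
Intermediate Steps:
f = 4 (f = (-2)² = 4)
P(s) = -4
H(u) = -4 (H(u) = 1*(-4) = -4)
D(l) = -32 (D(l) = -2*4² = -2*16 = -32)
D(v(c(4, 4), -8))*H(-22) = -32*(-4) = 128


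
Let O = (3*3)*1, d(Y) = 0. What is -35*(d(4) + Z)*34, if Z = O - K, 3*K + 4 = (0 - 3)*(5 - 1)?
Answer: -51170/3 ≈ -17057.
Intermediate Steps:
O = 9 (O = 9*1 = 9)
K = -16/3 (K = -4/3 + ((0 - 3)*(5 - 1))/3 = -4/3 + (-3*4)/3 = -4/3 + (⅓)*(-12) = -4/3 - 4 = -16/3 ≈ -5.3333)
Z = 43/3 (Z = 9 - 1*(-16/3) = 9 + 16/3 = 43/3 ≈ 14.333)
-35*(d(4) + Z)*34 = -35*(0 + 43/3)*34 = -35*43/3*34 = -1505/3*34 = -51170/3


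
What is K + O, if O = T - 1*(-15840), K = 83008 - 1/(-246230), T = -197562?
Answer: -24306348219/246230 ≈ -98714.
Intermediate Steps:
K = 20439059841/246230 (K = 83008 - 1*(-1/246230) = 83008 + 1/246230 = 20439059841/246230 ≈ 83008.)
O = -181722 (O = -197562 - 1*(-15840) = -197562 + 15840 = -181722)
K + O = 20439059841/246230 - 181722 = -24306348219/246230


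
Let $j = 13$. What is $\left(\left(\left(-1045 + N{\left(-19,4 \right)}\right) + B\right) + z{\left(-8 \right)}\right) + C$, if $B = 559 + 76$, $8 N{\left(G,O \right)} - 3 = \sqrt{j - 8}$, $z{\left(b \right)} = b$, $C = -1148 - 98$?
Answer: $- \frac{13309}{8} + \frac{\sqrt{5}}{8} \approx -1663.3$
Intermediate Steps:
$C = -1246$ ($C = -1148 - 98 = -1246$)
$N{\left(G,O \right)} = \frac{3}{8} + \frac{\sqrt{5}}{8}$ ($N{\left(G,O \right)} = \frac{3}{8} + \frac{\sqrt{13 - 8}}{8} = \frac{3}{8} + \frac{\sqrt{5}}{8}$)
$B = 635$
$\left(\left(\left(-1045 + N{\left(-19,4 \right)}\right) + B\right) + z{\left(-8 \right)}\right) + C = \left(\left(\left(-1045 + \left(\frac{3}{8} + \frac{\sqrt{5}}{8}\right)\right) + 635\right) - 8\right) - 1246 = \left(\left(\left(- \frac{8357}{8} + \frac{\sqrt{5}}{8}\right) + 635\right) - 8\right) - 1246 = \left(\left(- \frac{3277}{8} + \frac{\sqrt{5}}{8}\right) - 8\right) - 1246 = \left(- \frac{3341}{8} + \frac{\sqrt{5}}{8}\right) - 1246 = - \frac{13309}{8} + \frac{\sqrt{5}}{8}$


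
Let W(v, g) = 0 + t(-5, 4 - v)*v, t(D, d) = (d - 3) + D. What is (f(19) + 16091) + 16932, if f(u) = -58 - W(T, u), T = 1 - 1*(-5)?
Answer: 33025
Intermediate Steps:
t(D, d) = -3 + D + d (t(D, d) = (-3 + d) + D = -3 + D + d)
T = 6 (T = 1 + 5 = 6)
W(v, g) = v*(-4 - v) (W(v, g) = 0 + (-3 - 5 + (4 - v))*v = 0 + (-4 - v)*v = 0 + v*(-4 - v) = v*(-4 - v))
f(u) = 2 (f(u) = -58 - (-1)*6*(4 + 6) = -58 - (-1)*6*10 = -58 - 1*(-60) = -58 + 60 = 2)
(f(19) + 16091) + 16932 = (2 + 16091) + 16932 = 16093 + 16932 = 33025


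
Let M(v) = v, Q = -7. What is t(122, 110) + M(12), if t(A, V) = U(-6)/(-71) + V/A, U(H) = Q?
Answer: 56304/4331 ≈ 13.000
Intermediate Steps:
U(H) = -7
t(A, V) = 7/71 + V/A (t(A, V) = -7/(-71) + V/A = -7*(-1/71) + V/A = 7/71 + V/A)
t(122, 110) + M(12) = (7/71 + 110/122) + 12 = (7/71 + 110*(1/122)) + 12 = (7/71 + 55/61) + 12 = 4332/4331 + 12 = 56304/4331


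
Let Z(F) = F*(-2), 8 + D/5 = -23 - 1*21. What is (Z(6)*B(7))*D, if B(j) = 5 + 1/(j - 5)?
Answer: 17160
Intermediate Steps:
B(j) = 5 + 1/(-5 + j)
D = -260 (D = -40 + 5*(-23 - 1*21) = -40 + 5*(-23 - 21) = -40 + 5*(-44) = -40 - 220 = -260)
Z(F) = -2*F
(Z(6)*B(7))*D = ((-2*6)*((-24 + 5*7)/(-5 + 7)))*(-260) = -12*(-24 + 35)/2*(-260) = -6*11*(-260) = -12*11/2*(-260) = -66*(-260) = 17160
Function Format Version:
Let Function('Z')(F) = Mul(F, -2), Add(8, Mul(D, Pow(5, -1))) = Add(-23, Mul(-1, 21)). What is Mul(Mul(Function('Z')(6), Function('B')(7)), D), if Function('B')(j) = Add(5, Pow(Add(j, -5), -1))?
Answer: 17160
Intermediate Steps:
Function('B')(j) = Add(5, Pow(Add(-5, j), -1))
D = -260 (D = Add(-40, Mul(5, Add(-23, Mul(-1, 21)))) = Add(-40, Mul(5, Add(-23, -21))) = Add(-40, Mul(5, -44)) = Add(-40, -220) = -260)
Function('Z')(F) = Mul(-2, F)
Mul(Mul(Function('Z')(6), Function('B')(7)), D) = Mul(Mul(Mul(-2, 6), Mul(Pow(Add(-5, 7), -1), Add(-24, Mul(5, 7)))), -260) = Mul(Mul(-12, Mul(Pow(2, -1), Add(-24, 35))), -260) = Mul(Mul(-12, Mul(Rational(1, 2), 11)), -260) = Mul(Mul(-12, Rational(11, 2)), -260) = Mul(-66, -260) = 17160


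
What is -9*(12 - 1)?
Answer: -99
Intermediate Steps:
-9*(12 - 1) = -9*11 = -99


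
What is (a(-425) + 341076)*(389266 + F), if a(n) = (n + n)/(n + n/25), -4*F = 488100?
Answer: 91150005241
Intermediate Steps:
F = -122025 (F = -¼*488100 = -122025)
a(n) = 25/13 (a(n) = (2*n)/(n + n*(1/25)) = (2*n)/(n + n/25) = (2*n)/((26*n/25)) = (2*n)*(25/(26*n)) = 25/13)
(a(-425) + 341076)*(389266 + F) = (25/13 + 341076)*(389266 - 122025) = (4434013/13)*267241 = 91150005241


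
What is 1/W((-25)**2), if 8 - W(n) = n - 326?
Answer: -1/291 ≈ -0.0034364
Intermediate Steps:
W(n) = 334 - n (W(n) = 8 - (n - 326) = 8 - (-326 + n) = 8 + (326 - n) = 334 - n)
1/W((-25)**2) = 1/(334 - 1*(-25)**2) = 1/(334 - 1*625) = 1/(334 - 625) = 1/(-291) = -1/291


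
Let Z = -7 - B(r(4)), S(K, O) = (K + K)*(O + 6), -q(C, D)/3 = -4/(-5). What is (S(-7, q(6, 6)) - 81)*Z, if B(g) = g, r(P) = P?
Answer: 7227/5 ≈ 1445.4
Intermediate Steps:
q(C, D) = -12/5 (q(C, D) = -(-12)/(-5) = -(-12)*(-1)/5 = -3*4/5 = -12/5)
S(K, O) = 2*K*(6 + O) (S(K, O) = (2*K)*(6 + O) = 2*K*(6 + O))
Z = -11 (Z = -7 - 1*4 = -7 - 4 = -11)
(S(-7, q(6, 6)) - 81)*Z = (2*(-7)*(6 - 12/5) - 81)*(-11) = (2*(-7)*(18/5) - 81)*(-11) = (-252/5 - 81)*(-11) = -657/5*(-11) = 7227/5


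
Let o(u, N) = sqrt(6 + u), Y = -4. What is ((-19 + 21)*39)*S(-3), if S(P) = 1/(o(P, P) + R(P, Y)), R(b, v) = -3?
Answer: -39 - 13*sqrt(3) ≈ -61.517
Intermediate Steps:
S(P) = 1/(-3 + sqrt(6 + P)) (S(P) = 1/(sqrt(6 + P) - 3) = 1/(-3 + sqrt(6 + P)))
((-19 + 21)*39)*S(-3) = ((-19 + 21)*39)/(-3 + sqrt(6 - 3)) = (2*39)/(-3 + sqrt(3)) = 78/(-3 + sqrt(3))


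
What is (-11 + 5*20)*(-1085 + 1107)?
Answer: 1958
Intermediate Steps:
(-11 + 5*20)*(-1085 + 1107) = (-11 + 100)*22 = 89*22 = 1958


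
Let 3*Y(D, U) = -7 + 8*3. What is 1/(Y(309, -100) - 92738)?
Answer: -3/278197 ≈ -1.0784e-5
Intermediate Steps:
Y(D, U) = 17/3 (Y(D, U) = (-7 + 8*3)/3 = (-7 + 24)/3 = (⅓)*17 = 17/3)
1/(Y(309, -100) - 92738) = 1/(17/3 - 92738) = 1/(-278197/3) = -3/278197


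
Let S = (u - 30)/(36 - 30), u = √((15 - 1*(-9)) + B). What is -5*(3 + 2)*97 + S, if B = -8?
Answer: -7288/3 ≈ -2429.3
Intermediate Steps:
u = 4 (u = √((15 - 1*(-9)) - 8) = √((15 + 9) - 8) = √(24 - 8) = √16 = 4)
S = -13/3 (S = (4 - 30)/(36 - 30) = -26/6 = -26*⅙ = -13/3 ≈ -4.3333)
-5*(3 + 2)*97 + S = -5*(3 + 2)*97 - 13/3 = -5*5*97 - 13/3 = -25*97 - 13/3 = -2425 - 13/3 = -7288/3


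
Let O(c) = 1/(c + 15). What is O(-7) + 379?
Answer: 3033/8 ≈ 379.13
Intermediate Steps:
O(c) = 1/(15 + c)
O(-7) + 379 = 1/(15 - 7) + 379 = 1/8 + 379 = ⅛ + 379 = 3033/8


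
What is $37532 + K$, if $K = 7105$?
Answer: $44637$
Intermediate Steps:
$37532 + K = 37532 + 7105 = 44637$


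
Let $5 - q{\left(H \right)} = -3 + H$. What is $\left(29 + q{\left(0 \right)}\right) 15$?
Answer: $555$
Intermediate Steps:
$q{\left(H \right)} = 8 - H$ ($q{\left(H \right)} = 5 - \left(-3 + H\right) = 8 - H$)
$\left(29 + q{\left(0 \right)}\right) 15 = \left(29 + \left(8 - 0\right)\right) 15 = \left(29 + \left(8 + 0\right)\right) 15 = \left(29 + 8\right) 15 = 37 \cdot 15 = 555$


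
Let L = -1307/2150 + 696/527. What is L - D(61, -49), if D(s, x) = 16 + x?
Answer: 38198261/1133050 ≈ 33.713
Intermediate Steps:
L = 807611/1133050 (L = -1307*1/2150 + 696*(1/527) = -1307/2150 + 696/527 = 807611/1133050 ≈ 0.71278)
L - D(61, -49) = 807611/1133050 - (16 - 49) = 807611/1133050 - 1*(-33) = 807611/1133050 + 33 = 38198261/1133050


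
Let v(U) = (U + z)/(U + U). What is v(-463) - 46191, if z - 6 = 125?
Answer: -21386267/463 ≈ -46191.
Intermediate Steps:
z = 131 (z = 6 + 125 = 131)
v(U) = (131 + U)/(2*U) (v(U) = (U + 131)/(U + U) = (131 + U)/((2*U)) = (131 + U)*(1/(2*U)) = (131 + U)/(2*U))
v(-463) - 46191 = (1/2)*(131 - 463)/(-463) - 46191 = (1/2)*(-1/463)*(-332) - 46191 = 166/463 - 46191 = -21386267/463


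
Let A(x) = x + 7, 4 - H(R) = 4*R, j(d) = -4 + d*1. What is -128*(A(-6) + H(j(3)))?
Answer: -1152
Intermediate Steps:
j(d) = -4 + d
H(R) = 4 - 4*R
A(x) = 7 + x
-128*(A(-6) + H(j(3))) = -128*((7 - 6) + (4 - 4*(-4 + 3))) = -128*(1 + (4 - 4*(-1))) = -128*(1 + (4 + 4)) = -128*(1 + 8) = -128*9 = -1152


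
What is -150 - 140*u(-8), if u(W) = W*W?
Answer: -9110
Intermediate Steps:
u(W) = W²
-150 - 140*u(-8) = -150 - 140*(-8)² = -150 - 140*64 = -150 - 8960 = -9110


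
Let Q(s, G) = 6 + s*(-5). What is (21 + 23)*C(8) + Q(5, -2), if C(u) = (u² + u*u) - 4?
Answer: 5437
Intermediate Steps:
Q(s, G) = 6 - 5*s
C(u) = -4 + 2*u² (C(u) = (u² + u²) - 4 = 2*u² - 4 = -4 + 2*u²)
(21 + 23)*C(8) + Q(5, -2) = (21 + 23)*(-4 + 2*8²) + (6 - 5*5) = 44*(-4 + 2*64) + (6 - 25) = 44*(-4 + 128) - 19 = 44*124 - 19 = 5456 - 19 = 5437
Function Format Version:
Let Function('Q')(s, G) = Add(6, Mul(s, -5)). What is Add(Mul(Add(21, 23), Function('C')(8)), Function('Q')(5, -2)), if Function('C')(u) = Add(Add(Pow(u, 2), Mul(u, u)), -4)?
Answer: 5437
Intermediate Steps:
Function('Q')(s, G) = Add(6, Mul(-5, s))
Function('C')(u) = Add(-4, Mul(2, Pow(u, 2))) (Function('C')(u) = Add(Add(Pow(u, 2), Pow(u, 2)), -4) = Add(Mul(2, Pow(u, 2)), -4) = Add(-4, Mul(2, Pow(u, 2))))
Add(Mul(Add(21, 23), Function('C')(8)), Function('Q')(5, -2)) = Add(Mul(Add(21, 23), Add(-4, Mul(2, Pow(8, 2)))), Add(6, Mul(-5, 5))) = Add(Mul(44, Add(-4, Mul(2, 64))), Add(6, -25)) = Add(Mul(44, Add(-4, 128)), -19) = Add(Mul(44, 124), -19) = Add(5456, -19) = 5437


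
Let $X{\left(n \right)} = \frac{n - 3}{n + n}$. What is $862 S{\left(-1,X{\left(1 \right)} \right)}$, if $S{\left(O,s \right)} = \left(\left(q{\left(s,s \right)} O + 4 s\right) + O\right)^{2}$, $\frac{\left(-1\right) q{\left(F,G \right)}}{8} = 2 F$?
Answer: $380142$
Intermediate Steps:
$q{\left(F,G \right)} = - 16 F$ ($q{\left(F,G \right)} = - 8 \cdot 2 F = - 16 F$)
$X{\left(n \right)} = \frac{-3 + n}{2 n}$
$S{\left(O,s \right)} = \left(O + 4 s - 16 O s\right)^{2}$ ($S{\left(O,s \right)} = \left(\left(- 16 s O + 4 s\right) + O\right)^{2} = \left(\left(- 16 O s + 4 s\right) + O\right)^{2} = \left(\left(4 s - 16 O s\right) + O\right)^{2} = \left(O + 4 s - 16 O s\right)^{2}$)
$862 S{\left(-1,X{\left(1 \right)} \right)} = 862 \left(-1 + 4 \frac{-3 + 1}{2 \cdot 1} - - 16 \frac{-3 + 1}{2 \cdot 1}\right)^{2} = 862 \left(-1 + 4 \cdot \frac{1}{2} \cdot 1 \left(-2\right) - - 16 \cdot \frac{1}{2} \cdot 1 \left(-2\right)\right)^{2} = 862 \left(-1 + 4 \left(-1\right) - \left(-16\right) \left(-1\right)\right)^{2} = 862 \left(-1 - 4 - 16\right)^{2} = 862 \left(-21\right)^{2} = 862 \cdot 441 = 380142$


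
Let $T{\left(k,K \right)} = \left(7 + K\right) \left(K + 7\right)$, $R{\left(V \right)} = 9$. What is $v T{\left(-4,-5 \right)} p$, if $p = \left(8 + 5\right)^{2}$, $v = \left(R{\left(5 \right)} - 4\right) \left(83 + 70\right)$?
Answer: $517140$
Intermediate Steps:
$T{\left(k,K \right)} = \left(7 + K\right)^{2}$ ($T{\left(k,K \right)} = \left(7 + K\right) \left(7 + K\right) = \left(7 + K\right)^{2}$)
$v = 765$ ($v = \left(9 - 4\right) \left(83 + 70\right) = 5 \cdot 153 = 765$)
$p = 169$ ($p = 13^{2} = 169$)
$v T{\left(-4,-5 \right)} p = 765 \left(7 - 5\right)^{2} \cdot 169 = 765 \cdot 2^{2} \cdot 169 = 765 \cdot 4 \cdot 169 = 3060 \cdot 169 = 517140$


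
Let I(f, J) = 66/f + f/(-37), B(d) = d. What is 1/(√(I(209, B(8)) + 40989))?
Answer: √20254497154/28811518 ≈ 0.0049396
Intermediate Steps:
I(f, J) = 66/f - f/37 (I(f, J) = 66/f + f*(-1/37) = 66/f - f/37)
1/(√(I(209, B(8)) + 40989)) = 1/(√((66/209 - 1/37*209) + 40989)) = 1/(√((66*(1/209) - 209/37) + 40989)) = 1/(√((6/19 - 209/37) + 40989)) = 1/(√(-3749/703 + 40989)) = 1/(√(28811518/703)) = 1/(√20254497154/703) = √20254497154/28811518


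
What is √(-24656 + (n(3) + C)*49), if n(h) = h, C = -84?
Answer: 5*I*√1145 ≈ 169.19*I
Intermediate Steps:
√(-24656 + (n(3) + C)*49) = √(-24656 + (3 - 84)*49) = √(-24656 - 81*49) = √(-24656 - 3969) = √(-28625) = 5*I*√1145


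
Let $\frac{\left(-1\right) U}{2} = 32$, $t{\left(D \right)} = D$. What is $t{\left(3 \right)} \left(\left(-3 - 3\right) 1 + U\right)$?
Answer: $-210$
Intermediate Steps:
$U = -64$ ($U = \left(-2\right) 32 = -64$)
$t{\left(3 \right)} \left(\left(-3 - 3\right) 1 + U\right) = 3 \left(\left(-3 - 3\right) 1 - 64\right) = 3 \left(\left(-6\right) 1 - 64\right) = 3 \left(-6 - 64\right) = 3 \left(-70\right) = -210$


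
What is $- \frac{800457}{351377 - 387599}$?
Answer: $\frac{266819}{12074} \approx 22.099$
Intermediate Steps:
$- \frac{800457}{351377 - 387599} = - \frac{800457}{-36222} = \left(-800457\right) \left(- \frac{1}{36222}\right) = \frac{266819}{12074}$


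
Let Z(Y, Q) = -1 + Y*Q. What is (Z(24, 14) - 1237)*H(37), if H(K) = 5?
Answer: -4510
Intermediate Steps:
Z(Y, Q) = -1 + Q*Y
(Z(24, 14) - 1237)*H(37) = ((-1 + 14*24) - 1237)*5 = ((-1 + 336) - 1237)*5 = (335 - 1237)*5 = -902*5 = -4510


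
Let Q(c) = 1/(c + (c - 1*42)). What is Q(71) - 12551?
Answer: -1255099/100 ≈ -12551.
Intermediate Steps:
Q(c) = 1/(-42 + 2*c) (Q(c) = 1/(c + (c - 42)) = 1/(c + (-42 + c)) = 1/(-42 + 2*c))
Q(71) - 12551 = 1/(2*(-21 + 71)) - 12551 = (1/2)/50 - 12551 = (1/2)*(1/50) - 12551 = 1/100 - 12551 = -1255099/100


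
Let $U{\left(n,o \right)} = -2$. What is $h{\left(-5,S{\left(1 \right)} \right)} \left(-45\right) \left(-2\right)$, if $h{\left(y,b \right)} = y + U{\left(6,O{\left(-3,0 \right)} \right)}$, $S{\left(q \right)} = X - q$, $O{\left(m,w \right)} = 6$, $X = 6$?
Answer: $-630$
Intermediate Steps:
$S{\left(q \right)} = 6 - q$
$h{\left(y,b \right)} = -2 + y$ ($h{\left(y,b \right)} = y - 2 = -2 + y$)
$h{\left(-5,S{\left(1 \right)} \right)} \left(-45\right) \left(-2\right) = \left(-2 - 5\right) \left(-45\right) \left(-2\right) = \left(-7\right) \left(-45\right) \left(-2\right) = 315 \left(-2\right) = -630$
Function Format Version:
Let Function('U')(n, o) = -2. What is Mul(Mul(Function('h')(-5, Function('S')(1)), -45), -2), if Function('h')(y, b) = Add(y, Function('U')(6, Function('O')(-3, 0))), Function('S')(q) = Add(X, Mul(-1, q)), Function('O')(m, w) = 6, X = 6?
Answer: -630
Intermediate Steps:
Function('S')(q) = Add(6, Mul(-1, q))
Function('h')(y, b) = Add(-2, y) (Function('h')(y, b) = Add(y, -2) = Add(-2, y))
Mul(Mul(Function('h')(-5, Function('S')(1)), -45), -2) = Mul(Mul(Add(-2, -5), -45), -2) = Mul(Mul(-7, -45), -2) = Mul(315, -2) = -630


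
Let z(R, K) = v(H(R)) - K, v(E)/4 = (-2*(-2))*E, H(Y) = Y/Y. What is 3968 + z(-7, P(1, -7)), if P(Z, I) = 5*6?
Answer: 3954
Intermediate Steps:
P(Z, I) = 30
H(Y) = 1
v(E) = 16*E (v(E) = 4*((-2*(-2))*E) = 4*(4*E) = 16*E)
z(R, K) = 16 - K (z(R, K) = 16*1 - K = 16 - K)
3968 + z(-7, P(1, -7)) = 3968 + (16 - 1*30) = 3968 + (16 - 30) = 3968 - 14 = 3954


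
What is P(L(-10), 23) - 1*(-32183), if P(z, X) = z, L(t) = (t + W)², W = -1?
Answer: 32304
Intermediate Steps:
L(t) = (-1 + t)² (L(t) = (t - 1)² = (-1 + t)²)
P(L(-10), 23) - 1*(-32183) = (-1 - 10)² - 1*(-32183) = (-11)² + 32183 = 121 + 32183 = 32304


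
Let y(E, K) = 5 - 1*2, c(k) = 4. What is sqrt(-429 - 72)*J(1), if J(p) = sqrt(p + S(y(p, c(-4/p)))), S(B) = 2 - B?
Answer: 0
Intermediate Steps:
y(E, K) = 3 (y(E, K) = 5 - 2 = 3)
J(p) = sqrt(-1 + p) (J(p) = sqrt(p + (2 - 1*3)) = sqrt(p + (2 - 3)) = sqrt(p - 1) = sqrt(-1 + p))
sqrt(-429 - 72)*J(1) = sqrt(-429 - 72)*sqrt(-1 + 1) = sqrt(-501)*sqrt(0) = (I*sqrt(501))*0 = 0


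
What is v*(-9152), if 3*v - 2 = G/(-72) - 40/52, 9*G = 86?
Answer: -814000/243 ≈ -3349.8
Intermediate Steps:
G = 86/9 (G = (⅑)*86 = 86/9 ≈ 9.5556)
v = 4625/12636 (v = ⅔ + ((86/9)/(-72) - 40/52)/3 = ⅔ + ((86/9)*(-1/72) - 40*1/52)/3 = ⅔ + (-43/324 - 10/13)/3 = ⅔ + (⅓)*(-3799/4212) = ⅔ - 3799/12636 = 4625/12636 ≈ 0.36602)
v*(-9152) = (4625/12636)*(-9152) = -814000/243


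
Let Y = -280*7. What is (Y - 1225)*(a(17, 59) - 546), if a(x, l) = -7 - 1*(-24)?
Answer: 1684865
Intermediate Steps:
a(x, l) = 17 (a(x, l) = -7 + 24 = 17)
Y = -1960
(Y - 1225)*(a(17, 59) - 546) = (-1960 - 1225)*(17 - 546) = -3185*(-529) = 1684865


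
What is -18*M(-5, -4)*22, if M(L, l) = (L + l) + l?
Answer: 5148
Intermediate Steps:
M(L, l) = L + 2*l
-18*M(-5, -4)*22 = -18*(-5 + 2*(-4))*22 = -18*(-5 - 8)*22 = -18*(-13)*22 = 234*22 = 5148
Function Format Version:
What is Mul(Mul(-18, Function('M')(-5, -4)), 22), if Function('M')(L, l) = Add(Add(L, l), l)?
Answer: 5148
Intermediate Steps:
Function('M')(L, l) = Add(L, Mul(2, l))
Mul(Mul(-18, Function('M')(-5, -4)), 22) = Mul(Mul(-18, Add(-5, Mul(2, -4))), 22) = Mul(Mul(-18, Add(-5, -8)), 22) = Mul(Mul(-18, -13), 22) = Mul(234, 22) = 5148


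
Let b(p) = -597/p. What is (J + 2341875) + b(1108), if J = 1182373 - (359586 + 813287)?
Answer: 2605322903/1108 ≈ 2.3514e+6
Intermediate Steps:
J = 9500 (J = 1182373 - 1*1172873 = 1182373 - 1172873 = 9500)
(J + 2341875) + b(1108) = (9500 + 2341875) - 597/1108 = 2351375 - 597*1/1108 = 2351375 - 597/1108 = 2605322903/1108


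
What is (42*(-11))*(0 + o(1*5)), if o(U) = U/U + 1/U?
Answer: -2772/5 ≈ -554.40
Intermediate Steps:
o(U) = 1 + 1/U
(42*(-11))*(0 + o(1*5)) = (42*(-11))*(0 + (1 + 1*5)/((1*5))) = -462*(0 + (1 + 5)/5) = -462*(0 + (⅕)*6) = -462*(0 + 6/5) = -462*6/5 = -2772/5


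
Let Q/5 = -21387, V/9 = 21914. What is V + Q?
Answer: 90291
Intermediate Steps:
V = 197226 (V = 9*21914 = 197226)
Q = -106935 (Q = 5*(-21387) = -106935)
V + Q = 197226 - 106935 = 90291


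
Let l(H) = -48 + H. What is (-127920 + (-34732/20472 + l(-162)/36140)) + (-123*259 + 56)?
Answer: -738575824433/4624113 ≈ -1.5972e+5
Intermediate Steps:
(-127920 + (-34732/20472 + l(-162)/36140)) + (-123*259 + 56) = (-127920 + (-34732/20472 + (-48 - 162)/36140)) + (-123*259 + 56) = (-127920 + (-34732*1/20472 - 210*1/36140)) + (-31857 + 56) = (-127920 + (-8683/5118 - 21/3614)) - 31801 = (-127920 - 7871960/4624113) - 31801 = -591524406920/4624113 - 31801 = -738575824433/4624113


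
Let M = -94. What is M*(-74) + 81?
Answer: 7037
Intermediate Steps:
M*(-74) + 81 = -94*(-74) + 81 = 6956 + 81 = 7037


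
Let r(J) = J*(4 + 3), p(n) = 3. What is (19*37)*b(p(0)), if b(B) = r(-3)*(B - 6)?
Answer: 44289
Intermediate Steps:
r(J) = 7*J (r(J) = J*7 = 7*J)
b(B) = 126 - 21*B (b(B) = (7*(-3))*(B - 6) = -21*(-6 + B) = 126 - 21*B)
(19*37)*b(p(0)) = (19*37)*(126 - 21*3) = 703*(126 - 63) = 703*63 = 44289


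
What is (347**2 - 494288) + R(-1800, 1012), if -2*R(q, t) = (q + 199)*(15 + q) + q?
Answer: -3603743/2 ≈ -1.8019e+6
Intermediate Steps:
R(q, t) = -q/2 - (15 + q)*(199 + q)/2 (R(q, t) = -((q + 199)*(15 + q) + q)/2 = -((199 + q)*(15 + q) + q)/2 = -((15 + q)*(199 + q) + q)/2 = -(q + (15 + q)*(199 + q))/2 = -q/2 - (15 + q)*(199 + q)/2)
(347**2 - 494288) + R(-1800, 1012) = (347**2 - 494288) + (-2985/2 - 215/2*(-1800) - 1/2*(-1800)**2) = (120409 - 494288) + (-2985/2 + 193500 - 1/2*3240000) = -373879 + (-2985/2 + 193500 - 1620000) = -373879 - 2855985/2 = -3603743/2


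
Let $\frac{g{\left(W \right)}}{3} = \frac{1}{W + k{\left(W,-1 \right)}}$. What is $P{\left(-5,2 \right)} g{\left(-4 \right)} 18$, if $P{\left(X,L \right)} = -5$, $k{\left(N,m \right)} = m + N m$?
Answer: $270$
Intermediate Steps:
$g{\left(W \right)} = -3$ ($g{\left(W \right)} = \frac{3}{W - \left(1 + W\right)} = \frac{3}{-1} = 3 \left(-1\right) = -3$)
$P{\left(-5,2 \right)} g{\left(-4 \right)} 18 = \left(-5\right) \left(-3\right) 18 = 15 \cdot 18 = 270$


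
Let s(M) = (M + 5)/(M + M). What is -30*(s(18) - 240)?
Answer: 43085/6 ≈ 7180.8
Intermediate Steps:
s(M) = (5 + M)/(2*M) (s(M) = (5 + M)/((2*M)) = (5 + M)*(1/(2*M)) = (5 + M)/(2*M))
-30*(s(18) - 240) = -30*((½)*(5 + 18)/18 - 240) = -30*((½)*(1/18)*23 - 240) = -30*(23/36 - 240) = -30*(-8617/36) = 43085/6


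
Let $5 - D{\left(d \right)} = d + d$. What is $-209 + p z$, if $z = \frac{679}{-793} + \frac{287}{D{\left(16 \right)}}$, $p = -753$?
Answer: $\frac{60235291}{7137} \approx 8439.9$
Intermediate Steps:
$D{\left(d \right)} = 5 - 2 d$ ($D{\left(d \right)} = 5 - \left(d + d\right) = 5 - 2 d$)
$z = - \frac{245924}{21411}$ ($z = \frac{679}{-793} + \frac{287}{5 - 32} = 679 \left(- \frac{1}{793}\right) + \frac{287}{5 - 32} = - \frac{679}{793} + \frac{287}{-27} = - \frac{679}{793} + 287 \left(- \frac{1}{27}\right) = - \frac{679}{793} - \frac{287}{27} = - \frac{245924}{21411} \approx -11.486$)
$-209 + p z = -209 - - \frac{61726924}{7137} = -209 + \frac{61726924}{7137} = \frac{60235291}{7137}$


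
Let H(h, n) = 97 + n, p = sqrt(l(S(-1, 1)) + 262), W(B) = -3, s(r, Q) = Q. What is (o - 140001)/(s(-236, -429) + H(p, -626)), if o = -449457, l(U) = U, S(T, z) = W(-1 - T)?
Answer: 294729/479 ≈ 615.30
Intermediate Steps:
S(T, z) = -3
p = sqrt(259) (p = sqrt(-3 + 262) = sqrt(259) ≈ 16.093)
(o - 140001)/(s(-236, -429) + H(p, -626)) = (-449457 - 140001)/(-429 + (97 - 626)) = -589458/(-429 - 529) = -589458/(-958) = -589458*(-1/958) = 294729/479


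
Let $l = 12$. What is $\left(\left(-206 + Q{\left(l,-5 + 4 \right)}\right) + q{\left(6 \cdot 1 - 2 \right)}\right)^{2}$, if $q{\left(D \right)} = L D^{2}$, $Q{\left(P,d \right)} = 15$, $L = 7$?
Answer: $6241$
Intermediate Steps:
$q{\left(D \right)} = 7 D^{2}$
$\left(\left(-206 + Q{\left(l,-5 + 4 \right)}\right) + q{\left(6 \cdot 1 - 2 \right)}\right)^{2} = \left(\left(-206 + 15\right) + 7 \left(6 \cdot 1 - 2\right)^{2}\right)^{2} = \left(-191 + 7 \left(6 - 2\right)^{2}\right)^{2} = \left(-191 + 7 \cdot 4^{2}\right)^{2} = \left(-191 + 7 \cdot 16\right)^{2} = \left(-191 + 112\right)^{2} = \left(-79\right)^{2} = 6241$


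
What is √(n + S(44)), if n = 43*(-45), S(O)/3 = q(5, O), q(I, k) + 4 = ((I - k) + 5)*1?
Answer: I*√2049 ≈ 45.266*I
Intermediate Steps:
q(I, k) = 1 + I - k (q(I, k) = -4 + ((I - k) + 5)*1 = -4 + (5 + I - k)*1 = -4 + (5 + I - k) = 1 + I - k)
S(O) = 18 - 3*O (S(O) = 3*(1 + 5 - O) = 3*(6 - O) = 18 - 3*O)
n = -1935
√(n + S(44)) = √(-1935 + (18 - 3*44)) = √(-1935 + (18 - 132)) = √(-1935 - 114) = √(-2049) = I*√2049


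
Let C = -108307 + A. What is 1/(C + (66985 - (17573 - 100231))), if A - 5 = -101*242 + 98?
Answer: 1/16997 ≈ 5.8834e-5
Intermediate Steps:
A = -24339 (A = 5 + (-101*242 + 98) = 5 + (-24442 + 98) = 5 - 24344 = -24339)
C = -132646 (C = -108307 - 24339 = -132646)
1/(C + (66985 - (17573 - 100231))) = 1/(-132646 + (66985 - (17573 - 100231))) = 1/(-132646 + (66985 - 1*(-82658))) = 1/(-132646 + (66985 + 82658)) = 1/(-132646 + 149643) = 1/16997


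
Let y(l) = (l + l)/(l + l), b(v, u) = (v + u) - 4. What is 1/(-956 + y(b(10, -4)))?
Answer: -1/955 ≈ -0.0010471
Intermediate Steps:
b(v, u) = -4 + u + v (b(v, u) = (u + v) - 4 = -4 + u + v)
y(l) = 1 (y(l) = (2*l)/((2*l)) = (2*l)*(1/(2*l)) = 1)
1/(-956 + y(b(10, -4))) = 1/(-956 + 1) = 1/(-955) = -1/955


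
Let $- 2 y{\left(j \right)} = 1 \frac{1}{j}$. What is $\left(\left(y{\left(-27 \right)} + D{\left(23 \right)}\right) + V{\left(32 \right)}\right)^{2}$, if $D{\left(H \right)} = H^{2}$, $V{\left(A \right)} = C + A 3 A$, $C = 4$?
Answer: $\frac{37896798241}{2916} \approx 1.2996 \cdot 10^{7}$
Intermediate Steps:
$y{\left(j \right)} = - \frac{1}{2 j}$ ($y{\left(j \right)} = - \frac{1 \frac{1}{j}}{2} = - \frac{1}{2 j}$)
$V{\left(A \right)} = 4 + 3 A^{2}$ ($V{\left(A \right)} = 4 + A 3 A = 4 + 3 A^{2}$)
$\left(\left(y{\left(-27 \right)} + D{\left(23 \right)}\right) + V{\left(32 \right)}\right)^{2} = \left(\left(- \frac{1}{2 \left(-27\right)} + 23^{2}\right) + \left(4 + 3 \cdot 32^{2}\right)\right)^{2} = \left(\left(\left(- \frac{1}{2}\right) \left(- \frac{1}{27}\right) + 529\right) + \left(4 + 3 \cdot 1024\right)\right)^{2} = \left(\left(\frac{1}{54} + 529\right) + \left(4 + 3072\right)\right)^{2} = \left(\frac{28567}{54} + 3076\right)^{2} = \left(\frac{194671}{54}\right)^{2} = \frac{37896798241}{2916}$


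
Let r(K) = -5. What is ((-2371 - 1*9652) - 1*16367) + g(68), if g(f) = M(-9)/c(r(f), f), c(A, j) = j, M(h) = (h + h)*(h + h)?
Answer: -482549/17 ≈ -28385.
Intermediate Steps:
M(h) = 4*h² (M(h) = (2*h)*(2*h) = 4*h²)
g(f) = 324/f (g(f) = (4*(-9)²)/f = (4*81)/f = 324/f)
((-2371 - 1*9652) - 1*16367) + g(68) = ((-2371 - 1*9652) - 1*16367) + 324/68 = ((-2371 - 9652) - 16367) + 324*(1/68) = (-12023 - 16367) + 81/17 = -28390 + 81/17 = -482549/17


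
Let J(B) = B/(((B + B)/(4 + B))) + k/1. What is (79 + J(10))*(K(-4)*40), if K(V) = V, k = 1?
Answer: -13920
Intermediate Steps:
J(B) = 3 + B/2 (J(B) = B/(((B + B)/(4 + B))) + 1/1 = B/(((2*B)/(4 + B))) + 1*1 = B/((2*B/(4 + B))) + 1 = B*((4 + B)/(2*B)) + 1 = (2 + B/2) + 1 = 3 + B/2)
(79 + J(10))*(K(-4)*40) = (79 + (3 + (1/2)*10))*(-4*40) = (79 + (3 + 5))*(-160) = (79 + 8)*(-160) = 87*(-160) = -13920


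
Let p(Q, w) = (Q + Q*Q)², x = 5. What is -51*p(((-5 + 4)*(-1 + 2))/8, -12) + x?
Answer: 17981/4096 ≈ 4.3899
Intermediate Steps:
p(Q, w) = (Q + Q²)²
-51*p(((-5 + 4)*(-1 + 2))/8, -12) + x = -51*(((-5 + 4)*(-1 + 2))/8)²*(1 + ((-5 + 4)*(-1 + 2))/8)² + 5 = -51*(-1*1*(⅛))²*(1 - 1*1*(⅛))² + 5 = -51*(-1*⅛)²*(1 - 1*⅛)² + 5 = -51*(-⅛)²*(1 - ⅛)² + 5 = -51*(7/8)²/64 + 5 = -51*49/(64*64) + 5 = -51*49/4096 + 5 = -2499/4096 + 5 = 17981/4096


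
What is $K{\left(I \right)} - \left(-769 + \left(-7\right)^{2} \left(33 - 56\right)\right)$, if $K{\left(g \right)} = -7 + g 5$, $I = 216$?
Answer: $2969$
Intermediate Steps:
$K{\left(g \right)} = -7 + 5 g$
$K{\left(I \right)} - \left(-769 + \left(-7\right)^{2} \left(33 - 56\right)\right) = \left(-7 + 5 \cdot 216\right) - \left(-769 + \left(-7\right)^{2} \left(33 - 56\right)\right) = \left(-7 + 1080\right) - \left(-769 + 49 \left(-23\right)\right) = 1073 + \left(769 - -1127\right) = 1073 + \left(769 + 1127\right) = 1073 + 1896 = 2969$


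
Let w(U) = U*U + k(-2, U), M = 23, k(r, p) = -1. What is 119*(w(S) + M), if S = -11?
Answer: 17017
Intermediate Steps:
w(U) = -1 + U² (w(U) = U*U - 1 = U² - 1 = -1 + U²)
119*(w(S) + M) = 119*((-1 + (-11)²) + 23) = 119*((-1 + 121) + 23) = 119*(120 + 23) = 119*143 = 17017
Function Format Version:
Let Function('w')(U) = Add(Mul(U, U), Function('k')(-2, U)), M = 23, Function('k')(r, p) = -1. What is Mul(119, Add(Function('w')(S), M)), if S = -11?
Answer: 17017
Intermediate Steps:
Function('w')(U) = Add(-1, Pow(U, 2)) (Function('w')(U) = Add(Mul(U, U), -1) = Add(Pow(U, 2), -1) = Add(-1, Pow(U, 2)))
Mul(119, Add(Function('w')(S), M)) = Mul(119, Add(Add(-1, Pow(-11, 2)), 23)) = Mul(119, Add(Add(-1, 121), 23)) = Mul(119, Add(120, 23)) = Mul(119, 143) = 17017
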